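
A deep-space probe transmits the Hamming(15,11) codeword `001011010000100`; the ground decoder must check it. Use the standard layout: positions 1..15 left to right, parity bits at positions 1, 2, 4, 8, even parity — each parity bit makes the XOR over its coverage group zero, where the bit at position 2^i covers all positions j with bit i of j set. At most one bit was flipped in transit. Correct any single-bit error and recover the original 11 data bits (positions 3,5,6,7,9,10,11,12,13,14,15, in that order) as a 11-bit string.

s1: b1⊕b3⊕b5⊕b7⊕b9⊕b11⊕b13⊕b15 = 0⊕1⊕1⊕0⊕0⊕0⊕1⊕0 = 1
s2: b2⊕b3⊕b6⊕b7⊕b10⊕b11⊕b14⊕b15 = 0⊕1⊕1⊕0⊕0⊕0⊕0⊕0 = 0
s4: b4⊕b5⊕b6⊕b7⊕b12⊕b13⊕b14⊕b15 = 0⊕1⊕1⊕0⊕0⊕1⊕0⊕0 = 1
s8: b8⊕b9⊕b10⊕b11⊕b12⊕b13⊕b14⊕b15 = 1⊕0⊕0⊕0⊕0⊕1⊕0⊕0 = 0
Syndrome (s8...s1) = 0101 → position 5.
Flip bit 5: corrected codeword = 001001010000100
Data bits at positions 3,5,6,7,9,10,11,12,13,14,15: 10100000100

10100000100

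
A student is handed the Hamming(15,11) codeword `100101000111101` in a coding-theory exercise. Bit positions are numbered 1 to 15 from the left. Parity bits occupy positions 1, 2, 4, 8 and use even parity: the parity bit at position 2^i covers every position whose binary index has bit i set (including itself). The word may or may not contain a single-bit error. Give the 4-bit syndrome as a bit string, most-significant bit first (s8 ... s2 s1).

s1: b1⊕b3⊕b5⊕b7⊕b9⊕b11⊕b13⊕b15 = 1⊕0⊕0⊕0⊕0⊕1⊕1⊕1 = 0
s2: b2⊕b3⊕b6⊕b7⊕b10⊕b11⊕b14⊕b15 = 0⊕0⊕1⊕0⊕1⊕1⊕0⊕1 = 0
s4: b4⊕b5⊕b6⊕b7⊕b12⊕b13⊕b14⊕b15 = 1⊕0⊕1⊕0⊕1⊕1⊕0⊕1 = 1
s8: b8⊕b9⊕b10⊕b11⊕b12⊕b13⊕b14⊕b15 = 0⊕0⊕1⊕1⊕1⊕1⊕0⊕1 = 1
Syndrome (s8...s1) = 1100 → position 12.

1100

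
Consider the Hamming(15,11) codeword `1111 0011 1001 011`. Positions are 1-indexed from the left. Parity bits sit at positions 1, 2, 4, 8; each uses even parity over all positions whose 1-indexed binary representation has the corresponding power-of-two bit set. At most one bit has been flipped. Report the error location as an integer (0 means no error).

15

s1: b1⊕b3⊕b5⊕b7⊕b9⊕b11⊕b13⊕b15 = 1⊕1⊕0⊕1⊕1⊕0⊕0⊕1 = 1
s2: b2⊕b3⊕b6⊕b7⊕b10⊕b11⊕b14⊕b15 = 1⊕1⊕0⊕1⊕0⊕0⊕1⊕1 = 1
s4: b4⊕b5⊕b6⊕b7⊕b12⊕b13⊕b14⊕b15 = 1⊕0⊕0⊕1⊕1⊕0⊕1⊕1 = 1
s8: b8⊕b9⊕b10⊕b11⊕b12⊕b13⊕b14⊕b15 = 1⊕1⊕0⊕0⊕1⊕0⊕1⊕1 = 1
Syndrome (s8...s1) = 1111 → position 15.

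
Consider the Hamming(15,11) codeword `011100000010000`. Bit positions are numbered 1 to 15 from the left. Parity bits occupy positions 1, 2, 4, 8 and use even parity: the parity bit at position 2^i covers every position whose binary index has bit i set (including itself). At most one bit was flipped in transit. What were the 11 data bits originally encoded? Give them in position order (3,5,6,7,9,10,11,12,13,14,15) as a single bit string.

10000010010

s1: b1⊕b3⊕b5⊕b7⊕b9⊕b11⊕b13⊕b15 = 0⊕1⊕0⊕0⊕0⊕1⊕0⊕0 = 0
s2: b2⊕b3⊕b6⊕b7⊕b10⊕b11⊕b14⊕b15 = 1⊕1⊕0⊕0⊕0⊕1⊕0⊕0 = 1
s4: b4⊕b5⊕b6⊕b7⊕b12⊕b13⊕b14⊕b15 = 1⊕0⊕0⊕0⊕0⊕0⊕0⊕0 = 1
s8: b8⊕b9⊕b10⊕b11⊕b12⊕b13⊕b14⊕b15 = 0⊕0⊕0⊕1⊕0⊕0⊕0⊕0 = 1
Syndrome (s8...s1) = 1110 → position 14.
Flip bit 14: corrected codeword = 011100000010010
Data bits at positions 3,5,6,7,9,10,11,12,13,14,15: 10000010010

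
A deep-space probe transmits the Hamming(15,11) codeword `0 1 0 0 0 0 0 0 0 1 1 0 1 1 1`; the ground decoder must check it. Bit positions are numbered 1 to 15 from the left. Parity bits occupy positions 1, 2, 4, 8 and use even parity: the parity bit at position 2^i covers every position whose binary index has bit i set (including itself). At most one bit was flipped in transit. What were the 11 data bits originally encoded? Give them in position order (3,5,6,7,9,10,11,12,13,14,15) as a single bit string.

s1: b1⊕b3⊕b5⊕b7⊕b9⊕b11⊕b13⊕b15 = 0⊕0⊕0⊕0⊕0⊕1⊕1⊕1 = 1
s2: b2⊕b3⊕b6⊕b7⊕b10⊕b11⊕b14⊕b15 = 1⊕0⊕0⊕0⊕1⊕1⊕1⊕1 = 1
s4: b4⊕b5⊕b6⊕b7⊕b12⊕b13⊕b14⊕b15 = 0⊕0⊕0⊕0⊕0⊕1⊕1⊕1 = 1
s8: b8⊕b9⊕b10⊕b11⊕b12⊕b13⊕b14⊕b15 = 0⊕0⊕1⊕1⊕0⊕1⊕1⊕1 = 1
Syndrome (s8...s1) = 1111 → position 15.
Flip bit 15: corrected codeword = 010000000110110
Data bits at positions 3,5,6,7,9,10,11,12,13,14,15: 00000110110

00000110110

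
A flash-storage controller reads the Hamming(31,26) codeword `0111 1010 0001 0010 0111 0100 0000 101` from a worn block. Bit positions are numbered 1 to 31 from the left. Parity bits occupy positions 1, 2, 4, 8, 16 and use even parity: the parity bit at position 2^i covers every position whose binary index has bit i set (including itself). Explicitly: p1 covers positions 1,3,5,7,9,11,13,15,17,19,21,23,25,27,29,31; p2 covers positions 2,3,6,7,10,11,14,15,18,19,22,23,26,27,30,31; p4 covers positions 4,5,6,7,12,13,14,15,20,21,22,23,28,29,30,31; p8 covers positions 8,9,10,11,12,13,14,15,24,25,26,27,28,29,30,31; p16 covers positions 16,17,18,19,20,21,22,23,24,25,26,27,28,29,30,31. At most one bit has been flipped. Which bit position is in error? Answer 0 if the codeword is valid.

s1: b1⊕b3⊕b5⊕b7⊕b9⊕b11⊕b13⊕b15⊕b17⊕b19⊕b21⊕b23⊕b25⊕b27⊕b29⊕b31 = 0⊕1⊕1⊕1⊕0⊕0⊕0⊕1⊕0⊕1⊕0⊕0⊕0⊕0⊕1⊕1 = 1
s2: b2⊕b3⊕b6⊕b7⊕b10⊕b11⊕b14⊕b15⊕b18⊕b19⊕b22⊕b23⊕b26⊕b27⊕b30⊕b31 = 1⊕1⊕0⊕1⊕0⊕0⊕0⊕1⊕1⊕1⊕1⊕0⊕0⊕0⊕0⊕1 = 0
s4: b4⊕b5⊕b6⊕b7⊕b12⊕b13⊕b14⊕b15⊕b20⊕b21⊕b22⊕b23⊕b28⊕b29⊕b30⊕b31 = 1⊕1⊕0⊕1⊕1⊕0⊕0⊕1⊕1⊕0⊕1⊕0⊕0⊕1⊕0⊕1 = 1
s8: b8⊕b9⊕b10⊕b11⊕b12⊕b13⊕b14⊕b15⊕b24⊕b25⊕b26⊕b27⊕b28⊕b29⊕b30⊕b31 = 0⊕0⊕0⊕0⊕1⊕0⊕0⊕1⊕0⊕0⊕0⊕0⊕0⊕1⊕0⊕1 = 0
s16: b16⊕b17⊕b18⊕b19⊕b20⊕b21⊕b22⊕b23⊕b24⊕b25⊕b26⊕b27⊕b28⊕b29⊕b30⊕b31 = 0⊕0⊕1⊕1⊕1⊕0⊕1⊕0⊕0⊕0⊕0⊕0⊕0⊕1⊕0⊕1 = 0
Syndrome (s16...s1) = 00101 → position 5.

5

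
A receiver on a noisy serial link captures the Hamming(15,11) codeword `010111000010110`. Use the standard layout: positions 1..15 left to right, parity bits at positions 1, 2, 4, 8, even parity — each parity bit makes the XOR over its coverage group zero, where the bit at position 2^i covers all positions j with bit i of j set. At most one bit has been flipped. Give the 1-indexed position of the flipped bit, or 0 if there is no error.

s1: b1⊕b3⊕b5⊕b7⊕b9⊕b11⊕b13⊕b15 = 0⊕0⊕1⊕0⊕0⊕1⊕1⊕0 = 1
s2: b2⊕b3⊕b6⊕b7⊕b10⊕b11⊕b14⊕b15 = 1⊕0⊕1⊕0⊕0⊕1⊕1⊕0 = 0
s4: b4⊕b5⊕b6⊕b7⊕b12⊕b13⊕b14⊕b15 = 1⊕1⊕1⊕0⊕0⊕1⊕1⊕0 = 1
s8: b8⊕b9⊕b10⊕b11⊕b12⊕b13⊕b14⊕b15 = 0⊕0⊕0⊕1⊕0⊕1⊕1⊕0 = 1
Syndrome (s8...s1) = 1101 → position 13.

13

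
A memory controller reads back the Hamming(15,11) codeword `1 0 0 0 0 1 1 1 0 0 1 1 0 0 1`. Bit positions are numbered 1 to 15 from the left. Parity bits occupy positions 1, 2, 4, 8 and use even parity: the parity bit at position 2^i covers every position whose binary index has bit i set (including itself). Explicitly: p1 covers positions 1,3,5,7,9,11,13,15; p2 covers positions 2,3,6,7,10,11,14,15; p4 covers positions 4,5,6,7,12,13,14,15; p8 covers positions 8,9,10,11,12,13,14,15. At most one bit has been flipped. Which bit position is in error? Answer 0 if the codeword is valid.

s1: b1⊕b3⊕b5⊕b7⊕b9⊕b11⊕b13⊕b15 = 1⊕0⊕0⊕1⊕0⊕1⊕0⊕1 = 0
s2: b2⊕b3⊕b6⊕b7⊕b10⊕b11⊕b14⊕b15 = 0⊕0⊕1⊕1⊕0⊕1⊕0⊕1 = 0
s4: b4⊕b5⊕b6⊕b7⊕b12⊕b13⊕b14⊕b15 = 0⊕0⊕1⊕1⊕1⊕0⊕0⊕1 = 0
s8: b8⊕b9⊕b10⊕b11⊕b12⊕b13⊕b14⊕b15 = 1⊕0⊕0⊕1⊕1⊕0⊕0⊕1 = 0
Syndrome (s8...s1) = 0000 → position 0 (no error).

0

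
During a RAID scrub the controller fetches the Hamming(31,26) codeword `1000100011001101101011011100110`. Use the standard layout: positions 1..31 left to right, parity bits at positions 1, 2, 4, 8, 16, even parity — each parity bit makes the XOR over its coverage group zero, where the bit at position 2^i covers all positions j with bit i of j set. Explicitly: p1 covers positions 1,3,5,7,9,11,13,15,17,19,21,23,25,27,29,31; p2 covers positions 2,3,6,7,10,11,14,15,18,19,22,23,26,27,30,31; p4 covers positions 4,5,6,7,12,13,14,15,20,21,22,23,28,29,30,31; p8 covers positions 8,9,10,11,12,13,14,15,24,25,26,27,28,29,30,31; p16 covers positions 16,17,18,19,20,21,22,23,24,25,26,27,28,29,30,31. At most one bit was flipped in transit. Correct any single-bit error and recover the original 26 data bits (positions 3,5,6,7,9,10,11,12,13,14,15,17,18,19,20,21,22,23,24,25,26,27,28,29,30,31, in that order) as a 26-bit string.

01001100010101011011100110

s1: b1⊕b3⊕b5⊕b7⊕b9⊕b11⊕b13⊕b15⊕b17⊕b19⊕b21⊕b23⊕b25⊕b27⊕b29⊕b31 = 1⊕0⊕1⊕0⊕1⊕0⊕1⊕0⊕1⊕1⊕1⊕0⊕1⊕0⊕1⊕0 = 1
s2: b2⊕b3⊕b6⊕b7⊕b10⊕b11⊕b14⊕b15⊕b18⊕b19⊕b22⊕b23⊕b26⊕b27⊕b30⊕b31 = 0⊕0⊕0⊕0⊕1⊕0⊕1⊕0⊕0⊕1⊕1⊕0⊕1⊕0⊕1⊕0 = 0
s4: b4⊕b5⊕b6⊕b7⊕b12⊕b13⊕b14⊕b15⊕b20⊕b21⊕b22⊕b23⊕b28⊕b29⊕b30⊕b31 = 0⊕1⊕0⊕0⊕0⊕1⊕1⊕0⊕0⊕1⊕1⊕0⊕0⊕1⊕1⊕0 = 1
s8: b8⊕b9⊕b10⊕b11⊕b12⊕b13⊕b14⊕b15⊕b24⊕b25⊕b26⊕b27⊕b28⊕b29⊕b30⊕b31 = 0⊕1⊕1⊕0⊕0⊕1⊕1⊕0⊕1⊕1⊕1⊕0⊕0⊕1⊕1⊕0 = 1
s16: b16⊕b17⊕b18⊕b19⊕b20⊕b21⊕b22⊕b23⊕b24⊕b25⊕b26⊕b27⊕b28⊕b29⊕b30⊕b31 = 1⊕1⊕0⊕1⊕0⊕1⊕1⊕0⊕1⊕1⊕1⊕0⊕0⊕1⊕1⊕0 = 0
Syndrome (s16...s1) = 01101 → position 13.
Flip bit 13: corrected codeword = 1000100011000101101011011100110
Data bits at positions 3,5,6,7,9,10,11,12,13,14,15,17,18,19,20,21,22,23,24,25,26,27,28,29,30,31: 01001100010101011011100110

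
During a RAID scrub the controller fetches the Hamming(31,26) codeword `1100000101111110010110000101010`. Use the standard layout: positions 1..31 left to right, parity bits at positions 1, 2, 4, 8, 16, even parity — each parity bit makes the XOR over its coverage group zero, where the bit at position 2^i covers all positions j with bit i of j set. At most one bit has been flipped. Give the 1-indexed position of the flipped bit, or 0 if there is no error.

s1: b1⊕b3⊕b5⊕b7⊕b9⊕b11⊕b13⊕b15⊕b17⊕b19⊕b21⊕b23⊕b25⊕b27⊕b29⊕b31 = 1⊕0⊕0⊕0⊕0⊕1⊕1⊕1⊕0⊕0⊕1⊕0⊕0⊕0⊕0⊕0 = 1
s2: b2⊕b3⊕b6⊕b7⊕b10⊕b11⊕b14⊕b15⊕b18⊕b19⊕b22⊕b23⊕b26⊕b27⊕b30⊕b31 = 1⊕0⊕0⊕0⊕1⊕1⊕1⊕1⊕1⊕0⊕0⊕0⊕1⊕0⊕1⊕0 = 0
s4: b4⊕b5⊕b6⊕b7⊕b12⊕b13⊕b14⊕b15⊕b20⊕b21⊕b22⊕b23⊕b28⊕b29⊕b30⊕b31 = 0⊕0⊕0⊕0⊕1⊕1⊕1⊕1⊕1⊕1⊕0⊕0⊕1⊕0⊕1⊕0 = 0
s8: b8⊕b9⊕b10⊕b11⊕b12⊕b13⊕b14⊕b15⊕b24⊕b25⊕b26⊕b27⊕b28⊕b29⊕b30⊕b31 = 1⊕0⊕1⊕1⊕1⊕1⊕1⊕1⊕0⊕0⊕1⊕0⊕1⊕0⊕1⊕0 = 0
s16: b16⊕b17⊕b18⊕b19⊕b20⊕b21⊕b22⊕b23⊕b24⊕b25⊕b26⊕b27⊕b28⊕b29⊕b30⊕b31 = 0⊕0⊕1⊕0⊕1⊕1⊕0⊕0⊕0⊕0⊕1⊕0⊕1⊕0⊕1⊕0 = 0
Syndrome (s16...s1) = 00001 → position 1.

1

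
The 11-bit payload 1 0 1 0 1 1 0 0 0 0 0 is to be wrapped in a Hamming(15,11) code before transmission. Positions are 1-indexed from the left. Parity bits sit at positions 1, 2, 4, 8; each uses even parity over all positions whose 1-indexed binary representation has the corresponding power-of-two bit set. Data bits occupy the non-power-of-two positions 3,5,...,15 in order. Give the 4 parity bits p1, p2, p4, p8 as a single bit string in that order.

Place data bits at non-power-of-two positions: b3=1, b5=0, b6=1, b7=0, b9=1, b10=1, b11=0, b12=0, b13=0, b14=0, b15=0.
p1 = XOR of data positions {3,5,7,9,11,13,15} = 1⊕0⊕0⊕1⊕0⊕0⊕0 = 0
p2 = XOR of data positions {3,6,7,10,11,14,15} = 1⊕1⊕0⊕1⊕0⊕0⊕0 = 1
p4 = XOR of data positions {5,6,7,12,13,14,15} = 0⊕1⊕0⊕0⊕0⊕0⊕0 = 1
p8 = XOR of data positions {9,10,11,12,13,14,15} = 1⊕1⊕0⊕0⊕0⊕0⊕0 = 0
Parity bits p1,p2,p4,p8 = 0110

0110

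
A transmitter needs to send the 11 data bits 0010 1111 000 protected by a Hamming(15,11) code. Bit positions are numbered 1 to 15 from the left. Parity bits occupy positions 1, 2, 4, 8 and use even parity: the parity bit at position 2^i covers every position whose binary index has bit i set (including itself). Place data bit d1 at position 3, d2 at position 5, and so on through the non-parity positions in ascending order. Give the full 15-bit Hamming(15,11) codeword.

Place data bits at non-power-of-two positions: b3=0, b5=0, b6=1, b7=0, b9=1, b10=1, b11=1, b12=1, b13=0, b14=0, b15=0.
p1 = XOR of data positions {3,5,7,9,11,13,15} = 0⊕0⊕0⊕1⊕1⊕0⊕0 = 0
p2 = XOR of data positions {3,6,7,10,11,14,15} = 0⊕1⊕0⊕1⊕1⊕0⊕0 = 1
p4 = XOR of data positions {5,6,7,12,13,14,15} = 0⊕1⊕0⊕1⊕0⊕0⊕0 = 0
p8 = XOR of data positions {9,10,11,12,13,14,15} = 1⊕1⊕1⊕1⊕0⊕0⊕0 = 0
Codeword b1..b15 = 010001001111000

010001001111000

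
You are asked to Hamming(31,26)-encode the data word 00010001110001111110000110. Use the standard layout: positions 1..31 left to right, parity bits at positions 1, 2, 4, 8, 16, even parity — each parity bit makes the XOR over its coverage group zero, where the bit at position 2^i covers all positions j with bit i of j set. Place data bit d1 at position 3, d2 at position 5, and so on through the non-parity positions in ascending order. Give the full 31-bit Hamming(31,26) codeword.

0000001000011100001111110000110

Place data bits at non-power-of-two positions: b3=0, b5=0, b6=0, b7=1, b9=0, b10=0, b11=0, b12=1, b13=1, b14=1, b15=0, b17=0, b18=0, b19=1, b20=1, b21=1, b22=1, b23=1, b24=1, b25=0, b26=0, b27=0, b28=0, b29=1, b30=1, b31=0.
p1 = XOR of data positions {3,5,7,9,11,13,15,17,19,21,23,25,27,29,31} = 0⊕0⊕1⊕0⊕0⊕1⊕0⊕0⊕1⊕1⊕1⊕0⊕0⊕1⊕0 = 0
p2 = XOR of data positions {3,6,7,10,11,14,15,18,19,22,23,26,27,30,31} = 0⊕0⊕1⊕0⊕0⊕1⊕0⊕0⊕1⊕1⊕1⊕0⊕0⊕1⊕0 = 0
p4 = XOR of data positions {5,6,7,12,13,14,15,20,21,22,23,28,29,30,31} = 0⊕0⊕1⊕1⊕1⊕1⊕0⊕1⊕1⊕1⊕1⊕0⊕1⊕1⊕0 = 0
p8 = XOR of data positions {9,10,11,12,13,14,15,24,25,26,27,28,29,30,31} = 0⊕0⊕0⊕1⊕1⊕1⊕0⊕1⊕0⊕0⊕0⊕0⊕1⊕1⊕0 = 0
p16 = XOR of data positions {17,18,19,20,21,22,23,24,25,26,27,28,29,30,31} = 0⊕0⊕1⊕1⊕1⊕1⊕1⊕1⊕0⊕0⊕0⊕0⊕1⊕1⊕0 = 0
Codeword b1..b31 = 0000001000011100001111110000110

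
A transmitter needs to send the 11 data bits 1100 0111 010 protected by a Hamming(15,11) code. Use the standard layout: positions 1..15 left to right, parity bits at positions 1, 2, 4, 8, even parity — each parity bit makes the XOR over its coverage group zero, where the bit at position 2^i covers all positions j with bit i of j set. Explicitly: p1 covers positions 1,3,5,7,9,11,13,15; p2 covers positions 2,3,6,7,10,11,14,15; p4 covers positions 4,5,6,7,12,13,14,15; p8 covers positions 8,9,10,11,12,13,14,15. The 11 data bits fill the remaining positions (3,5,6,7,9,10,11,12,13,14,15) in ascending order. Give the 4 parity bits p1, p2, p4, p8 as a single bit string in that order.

Place data bits at non-power-of-two positions: b3=1, b5=1, b6=0, b7=0, b9=0, b10=1, b11=1, b12=1, b13=0, b14=1, b15=0.
p1 = XOR of data positions {3,5,7,9,11,13,15} = 1⊕1⊕0⊕0⊕1⊕0⊕0 = 1
p2 = XOR of data positions {3,6,7,10,11,14,15} = 1⊕0⊕0⊕1⊕1⊕1⊕0 = 0
p4 = XOR of data positions {5,6,7,12,13,14,15} = 1⊕0⊕0⊕1⊕0⊕1⊕0 = 1
p8 = XOR of data positions {9,10,11,12,13,14,15} = 0⊕1⊕1⊕1⊕0⊕1⊕0 = 0
Parity bits p1,p2,p4,p8 = 1010

1010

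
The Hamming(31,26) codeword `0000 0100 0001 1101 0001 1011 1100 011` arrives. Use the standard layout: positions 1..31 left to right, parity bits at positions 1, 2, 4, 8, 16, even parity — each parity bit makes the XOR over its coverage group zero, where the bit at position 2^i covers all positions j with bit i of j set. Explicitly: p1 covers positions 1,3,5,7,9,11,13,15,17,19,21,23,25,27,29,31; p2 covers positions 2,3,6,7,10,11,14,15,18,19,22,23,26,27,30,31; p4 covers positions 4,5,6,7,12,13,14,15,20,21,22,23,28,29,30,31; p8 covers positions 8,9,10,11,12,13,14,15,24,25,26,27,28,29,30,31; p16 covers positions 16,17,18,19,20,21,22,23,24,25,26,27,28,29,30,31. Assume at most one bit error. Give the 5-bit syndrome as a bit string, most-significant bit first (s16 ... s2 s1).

s1: b1⊕b3⊕b5⊕b7⊕b9⊕b11⊕b13⊕b15⊕b17⊕b19⊕b21⊕b23⊕b25⊕b27⊕b29⊕b31 = 0⊕0⊕0⊕0⊕0⊕0⊕1⊕0⊕0⊕0⊕1⊕1⊕1⊕0⊕0⊕1 = 1
s2: b2⊕b3⊕b6⊕b7⊕b10⊕b11⊕b14⊕b15⊕b18⊕b19⊕b22⊕b23⊕b26⊕b27⊕b30⊕b31 = 0⊕0⊕1⊕0⊕0⊕0⊕1⊕0⊕0⊕0⊕0⊕1⊕1⊕0⊕1⊕1 = 0
s4: b4⊕b5⊕b6⊕b7⊕b12⊕b13⊕b14⊕b15⊕b20⊕b21⊕b22⊕b23⊕b28⊕b29⊕b30⊕b31 = 0⊕0⊕1⊕0⊕1⊕1⊕1⊕0⊕1⊕1⊕0⊕1⊕0⊕0⊕1⊕1 = 1
s8: b8⊕b9⊕b10⊕b11⊕b12⊕b13⊕b14⊕b15⊕b24⊕b25⊕b26⊕b27⊕b28⊕b29⊕b30⊕b31 = 0⊕0⊕0⊕0⊕1⊕1⊕1⊕0⊕1⊕1⊕1⊕0⊕0⊕0⊕1⊕1 = 0
s16: b16⊕b17⊕b18⊕b19⊕b20⊕b21⊕b22⊕b23⊕b24⊕b25⊕b26⊕b27⊕b28⊕b29⊕b30⊕b31 = 1⊕0⊕0⊕0⊕1⊕1⊕0⊕1⊕1⊕1⊕1⊕0⊕0⊕0⊕1⊕1 = 1
Syndrome (s16...s1) = 10101 → position 21.

10101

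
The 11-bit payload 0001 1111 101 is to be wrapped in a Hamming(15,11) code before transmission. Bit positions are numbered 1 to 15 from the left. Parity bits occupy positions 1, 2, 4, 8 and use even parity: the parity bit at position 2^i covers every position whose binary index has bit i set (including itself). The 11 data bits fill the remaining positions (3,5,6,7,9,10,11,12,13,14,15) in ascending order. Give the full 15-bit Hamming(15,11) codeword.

Place data bits at non-power-of-two positions: b3=0, b5=0, b6=0, b7=1, b9=1, b10=1, b11=1, b12=1, b13=1, b14=0, b15=1.
p1 = XOR of data positions {3,5,7,9,11,13,15} = 0⊕0⊕1⊕1⊕1⊕1⊕1 = 1
p2 = XOR of data positions {3,6,7,10,11,14,15} = 0⊕0⊕1⊕1⊕1⊕0⊕1 = 0
p4 = XOR of data positions {5,6,7,12,13,14,15} = 0⊕0⊕1⊕1⊕1⊕0⊕1 = 0
p8 = XOR of data positions {9,10,11,12,13,14,15} = 1⊕1⊕1⊕1⊕1⊕0⊕1 = 0
Codeword b1..b15 = 100000101111101

100000101111101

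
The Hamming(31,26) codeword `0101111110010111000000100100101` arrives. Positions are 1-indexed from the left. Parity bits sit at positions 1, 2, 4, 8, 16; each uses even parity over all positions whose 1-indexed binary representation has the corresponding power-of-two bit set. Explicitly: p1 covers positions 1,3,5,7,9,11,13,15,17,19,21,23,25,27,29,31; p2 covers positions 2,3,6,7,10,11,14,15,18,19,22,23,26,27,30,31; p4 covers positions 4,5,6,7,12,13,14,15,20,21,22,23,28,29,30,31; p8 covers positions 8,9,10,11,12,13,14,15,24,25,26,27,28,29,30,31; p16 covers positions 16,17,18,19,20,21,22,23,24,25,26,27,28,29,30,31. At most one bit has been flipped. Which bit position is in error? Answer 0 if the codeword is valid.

17

s1: b1⊕b3⊕b5⊕b7⊕b9⊕b11⊕b13⊕b15⊕b17⊕b19⊕b21⊕b23⊕b25⊕b27⊕b29⊕b31 = 0⊕0⊕1⊕1⊕1⊕0⊕0⊕1⊕0⊕0⊕0⊕1⊕0⊕0⊕1⊕1 = 1
s2: b2⊕b3⊕b6⊕b7⊕b10⊕b11⊕b14⊕b15⊕b18⊕b19⊕b22⊕b23⊕b26⊕b27⊕b30⊕b31 = 1⊕0⊕1⊕1⊕0⊕0⊕1⊕1⊕0⊕0⊕0⊕1⊕1⊕0⊕0⊕1 = 0
s4: b4⊕b5⊕b6⊕b7⊕b12⊕b13⊕b14⊕b15⊕b20⊕b21⊕b22⊕b23⊕b28⊕b29⊕b30⊕b31 = 1⊕1⊕1⊕1⊕1⊕0⊕1⊕1⊕0⊕0⊕0⊕1⊕0⊕1⊕0⊕1 = 0
s8: b8⊕b9⊕b10⊕b11⊕b12⊕b13⊕b14⊕b15⊕b24⊕b25⊕b26⊕b27⊕b28⊕b29⊕b30⊕b31 = 1⊕1⊕0⊕0⊕1⊕0⊕1⊕1⊕0⊕0⊕1⊕0⊕0⊕1⊕0⊕1 = 0
s16: b16⊕b17⊕b18⊕b19⊕b20⊕b21⊕b22⊕b23⊕b24⊕b25⊕b26⊕b27⊕b28⊕b29⊕b30⊕b31 = 1⊕0⊕0⊕0⊕0⊕0⊕0⊕1⊕0⊕0⊕1⊕0⊕0⊕1⊕0⊕1 = 1
Syndrome (s16...s1) = 10001 → position 17.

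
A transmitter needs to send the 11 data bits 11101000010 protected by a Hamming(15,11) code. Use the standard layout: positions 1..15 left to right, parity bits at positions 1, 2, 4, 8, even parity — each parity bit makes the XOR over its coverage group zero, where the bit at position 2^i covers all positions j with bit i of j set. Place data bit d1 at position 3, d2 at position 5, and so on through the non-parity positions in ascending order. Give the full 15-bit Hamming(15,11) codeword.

Place data bits at non-power-of-two positions: b3=1, b5=1, b6=1, b7=0, b9=1, b10=0, b11=0, b12=0, b13=0, b14=1, b15=0.
p1 = XOR of data positions {3,5,7,9,11,13,15} = 1⊕1⊕0⊕1⊕0⊕0⊕0 = 1
p2 = XOR of data positions {3,6,7,10,11,14,15} = 1⊕1⊕0⊕0⊕0⊕1⊕0 = 1
p4 = XOR of data positions {5,6,7,12,13,14,15} = 1⊕1⊕0⊕0⊕0⊕1⊕0 = 1
p8 = XOR of data positions {9,10,11,12,13,14,15} = 1⊕0⊕0⊕0⊕0⊕1⊕0 = 0
Codeword b1..b15 = 111111001000010

111111001000010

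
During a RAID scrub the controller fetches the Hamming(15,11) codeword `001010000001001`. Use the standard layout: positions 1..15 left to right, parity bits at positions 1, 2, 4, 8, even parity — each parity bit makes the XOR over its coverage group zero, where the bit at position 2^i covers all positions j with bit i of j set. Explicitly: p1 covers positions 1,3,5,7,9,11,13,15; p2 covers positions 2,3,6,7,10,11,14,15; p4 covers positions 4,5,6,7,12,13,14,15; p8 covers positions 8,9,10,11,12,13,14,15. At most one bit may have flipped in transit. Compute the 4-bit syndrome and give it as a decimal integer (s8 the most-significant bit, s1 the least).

s1: b1⊕b3⊕b5⊕b7⊕b9⊕b11⊕b13⊕b15 = 0⊕1⊕1⊕0⊕0⊕0⊕0⊕1 = 1
s2: b2⊕b3⊕b6⊕b7⊕b10⊕b11⊕b14⊕b15 = 0⊕1⊕0⊕0⊕0⊕0⊕0⊕1 = 0
s4: b4⊕b5⊕b6⊕b7⊕b12⊕b13⊕b14⊕b15 = 0⊕1⊕0⊕0⊕1⊕0⊕0⊕1 = 1
s8: b8⊕b9⊕b10⊕b11⊕b12⊕b13⊕b14⊕b15 = 0⊕0⊕0⊕0⊕1⊕0⊕0⊕1 = 0
Syndrome (s8...s1) = 0101 → position 5.

5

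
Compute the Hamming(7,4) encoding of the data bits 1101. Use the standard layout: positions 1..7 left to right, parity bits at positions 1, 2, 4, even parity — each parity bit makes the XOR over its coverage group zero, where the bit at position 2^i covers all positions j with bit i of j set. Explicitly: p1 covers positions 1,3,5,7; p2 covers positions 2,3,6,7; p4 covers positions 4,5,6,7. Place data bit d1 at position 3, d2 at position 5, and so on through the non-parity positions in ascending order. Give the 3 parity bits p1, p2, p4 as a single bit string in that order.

Place data bits at non-power-of-two positions: b3=1, b5=1, b6=0, b7=1.
p1 = XOR of data positions {3,5,7} = 1⊕1⊕1 = 1
p2 = XOR of data positions {3,6,7} = 1⊕0⊕1 = 0
p4 = XOR of data positions {5,6,7} = 1⊕0⊕1 = 0
Parity bits p1,p2,p4 = 100

100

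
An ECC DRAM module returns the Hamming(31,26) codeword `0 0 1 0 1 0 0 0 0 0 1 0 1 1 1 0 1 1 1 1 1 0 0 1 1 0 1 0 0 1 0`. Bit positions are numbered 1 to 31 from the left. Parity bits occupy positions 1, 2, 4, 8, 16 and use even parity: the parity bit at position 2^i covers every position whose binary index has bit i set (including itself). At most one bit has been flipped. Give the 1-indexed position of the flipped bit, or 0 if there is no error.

s1: b1⊕b3⊕b5⊕b7⊕b9⊕b11⊕b13⊕b15⊕b17⊕b19⊕b21⊕b23⊕b25⊕b27⊕b29⊕b31 = 0⊕1⊕1⊕0⊕0⊕1⊕1⊕1⊕1⊕1⊕1⊕0⊕1⊕1⊕0⊕0 = 0
s2: b2⊕b3⊕b6⊕b7⊕b10⊕b11⊕b14⊕b15⊕b18⊕b19⊕b22⊕b23⊕b26⊕b27⊕b30⊕b31 = 0⊕1⊕0⊕0⊕0⊕1⊕1⊕1⊕1⊕1⊕0⊕0⊕0⊕1⊕1⊕0 = 0
s4: b4⊕b5⊕b6⊕b7⊕b12⊕b13⊕b14⊕b15⊕b20⊕b21⊕b22⊕b23⊕b28⊕b29⊕b30⊕b31 = 0⊕1⊕0⊕0⊕0⊕1⊕1⊕1⊕1⊕1⊕0⊕0⊕0⊕0⊕1⊕0 = 1
s8: b8⊕b9⊕b10⊕b11⊕b12⊕b13⊕b14⊕b15⊕b24⊕b25⊕b26⊕b27⊕b28⊕b29⊕b30⊕b31 = 0⊕0⊕0⊕1⊕0⊕1⊕1⊕1⊕1⊕1⊕0⊕1⊕0⊕0⊕1⊕0 = 0
s16: b16⊕b17⊕b18⊕b19⊕b20⊕b21⊕b22⊕b23⊕b24⊕b25⊕b26⊕b27⊕b28⊕b29⊕b30⊕b31 = 0⊕1⊕1⊕1⊕1⊕1⊕0⊕0⊕1⊕1⊕0⊕1⊕0⊕0⊕1⊕0 = 1
Syndrome (s16...s1) = 10100 → position 20.

20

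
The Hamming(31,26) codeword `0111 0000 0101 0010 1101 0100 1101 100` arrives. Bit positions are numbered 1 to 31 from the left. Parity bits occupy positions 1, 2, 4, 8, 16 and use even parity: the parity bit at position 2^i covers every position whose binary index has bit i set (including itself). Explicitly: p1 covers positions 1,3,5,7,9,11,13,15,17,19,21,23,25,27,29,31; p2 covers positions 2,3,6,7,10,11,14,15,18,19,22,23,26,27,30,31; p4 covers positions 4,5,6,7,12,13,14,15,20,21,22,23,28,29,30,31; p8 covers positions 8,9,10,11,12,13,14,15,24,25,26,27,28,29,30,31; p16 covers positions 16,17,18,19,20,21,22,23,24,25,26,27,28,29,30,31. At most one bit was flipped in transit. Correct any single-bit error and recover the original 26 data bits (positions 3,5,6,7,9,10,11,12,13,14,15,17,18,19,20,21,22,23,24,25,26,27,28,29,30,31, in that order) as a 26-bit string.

s1: b1⊕b3⊕b5⊕b7⊕b9⊕b11⊕b13⊕b15⊕b17⊕b19⊕b21⊕b23⊕b25⊕b27⊕b29⊕b31 = 0⊕1⊕0⊕0⊕0⊕0⊕0⊕1⊕1⊕0⊕0⊕0⊕1⊕0⊕1⊕0 = 1
s2: b2⊕b3⊕b6⊕b7⊕b10⊕b11⊕b14⊕b15⊕b18⊕b19⊕b22⊕b23⊕b26⊕b27⊕b30⊕b31 = 1⊕1⊕0⊕0⊕1⊕0⊕0⊕1⊕1⊕0⊕1⊕0⊕1⊕0⊕0⊕0 = 1
s4: b4⊕b5⊕b6⊕b7⊕b12⊕b13⊕b14⊕b15⊕b20⊕b21⊕b22⊕b23⊕b28⊕b29⊕b30⊕b31 = 1⊕0⊕0⊕0⊕1⊕0⊕0⊕1⊕1⊕0⊕1⊕0⊕1⊕1⊕0⊕0 = 1
s8: b8⊕b9⊕b10⊕b11⊕b12⊕b13⊕b14⊕b15⊕b24⊕b25⊕b26⊕b27⊕b28⊕b29⊕b30⊕b31 = 0⊕0⊕1⊕0⊕1⊕0⊕0⊕1⊕0⊕1⊕1⊕0⊕1⊕1⊕0⊕0 = 1
s16: b16⊕b17⊕b18⊕b19⊕b20⊕b21⊕b22⊕b23⊕b24⊕b25⊕b26⊕b27⊕b28⊕b29⊕b30⊕b31 = 0⊕1⊕1⊕0⊕1⊕0⊕1⊕0⊕0⊕1⊕1⊕0⊕1⊕1⊕0⊕0 = 0
Syndrome (s16...s1) = 01111 → position 15.
Flip bit 15: corrected codeword = 0111000001010000110101001101100
Data bits at positions 3,5,6,7,9,10,11,12,13,14,15,17,18,19,20,21,22,23,24,25,26,27,28,29,30,31: 10000101000110101001101100

10000101000110101001101100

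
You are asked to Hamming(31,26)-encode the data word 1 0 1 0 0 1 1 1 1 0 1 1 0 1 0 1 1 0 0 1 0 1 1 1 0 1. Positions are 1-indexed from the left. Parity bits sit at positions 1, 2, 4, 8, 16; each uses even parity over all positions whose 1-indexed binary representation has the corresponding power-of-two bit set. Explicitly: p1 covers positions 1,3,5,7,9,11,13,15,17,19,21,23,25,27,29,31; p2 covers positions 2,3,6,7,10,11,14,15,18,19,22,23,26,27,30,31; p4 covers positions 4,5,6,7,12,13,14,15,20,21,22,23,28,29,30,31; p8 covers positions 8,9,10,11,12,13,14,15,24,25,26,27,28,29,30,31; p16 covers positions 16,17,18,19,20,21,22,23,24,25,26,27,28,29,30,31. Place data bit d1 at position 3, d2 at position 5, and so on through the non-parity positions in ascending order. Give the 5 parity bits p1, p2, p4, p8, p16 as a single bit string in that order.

11101

Place data bits at non-power-of-two positions: b3=1, b5=0, b6=1, b7=0, b9=0, b10=1, b11=1, b12=1, b13=1, b14=0, b15=1, b17=1, b18=0, b19=1, b20=0, b21=1, b22=1, b23=0, b24=0, b25=1, b26=0, b27=1, b28=1, b29=1, b30=0, b31=1.
p1 = XOR of data positions {3,5,7,9,11,13,15,17,19,21,23,25,27,29,31} = 1⊕0⊕0⊕0⊕1⊕1⊕1⊕1⊕1⊕1⊕0⊕1⊕1⊕1⊕1 = 1
p2 = XOR of data positions {3,6,7,10,11,14,15,18,19,22,23,26,27,30,31} = 1⊕1⊕0⊕1⊕1⊕0⊕1⊕0⊕1⊕1⊕0⊕0⊕1⊕0⊕1 = 1
p4 = XOR of data positions {5,6,7,12,13,14,15,20,21,22,23,28,29,30,31} = 0⊕1⊕0⊕1⊕1⊕0⊕1⊕0⊕1⊕1⊕0⊕1⊕1⊕0⊕1 = 1
p8 = XOR of data positions {9,10,11,12,13,14,15,24,25,26,27,28,29,30,31} = 0⊕1⊕1⊕1⊕1⊕0⊕1⊕0⊕1⊕0⊕1⊕1⊕1⊕0⊕1 = 0
p16 = XOR of data positions {17,18,19,20,21,22,23,24,25,26,27,28,29,30,31} = 1⊕0⊕1⊕0⊕1⊕1⊕0⊕0⊕1⊕0⊕1⊕1⊕1⊕0⊕1 = 1
Parity bits p1,p2,p4,p8,p16 = 11101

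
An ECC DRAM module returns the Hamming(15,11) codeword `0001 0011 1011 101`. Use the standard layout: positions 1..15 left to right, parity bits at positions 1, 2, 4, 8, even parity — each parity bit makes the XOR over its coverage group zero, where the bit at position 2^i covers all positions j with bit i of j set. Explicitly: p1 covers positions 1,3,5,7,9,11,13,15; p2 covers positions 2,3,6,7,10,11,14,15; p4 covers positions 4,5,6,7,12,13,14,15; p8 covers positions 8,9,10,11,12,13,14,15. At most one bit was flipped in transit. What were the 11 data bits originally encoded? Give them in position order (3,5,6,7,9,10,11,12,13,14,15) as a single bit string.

s1: b1⊕b3⊕b5⊕b7⊕b9⊕b11⊕b13⊕b15 = 0⊕0⊕0⊕1⊕1⊕1⊕1⊕1 = 1
s2: b2⊕b3⊕b6⊕b7⊕b10⊕b11⊕b14⊕b15 = 0⊕0⊕0⊕1⊕0⊕1⊕0⊕1 = 1
s4: b4⊕b5⊕b6⊕b7⊕b12⊕b13⊕b14⊕b15 = 1⊕0⊕0⊕1⊕1⊕1⊕0⊕1 = 1
s8: b8⊕b9⊕b10⊕b11⊕b12⊕b13⊕b14⊕b15 = 1⊕1⊕0⊕1⊕1⊕1⊕0⊕1 = 0
Syndrome (s8...s1) = 0111 → position 7.
Flip bit 7: corrected codeword = 000100011011101
Data bits at positions 3,5,6,7,9,10,11,12,13,14,15: 00001011101

00001011101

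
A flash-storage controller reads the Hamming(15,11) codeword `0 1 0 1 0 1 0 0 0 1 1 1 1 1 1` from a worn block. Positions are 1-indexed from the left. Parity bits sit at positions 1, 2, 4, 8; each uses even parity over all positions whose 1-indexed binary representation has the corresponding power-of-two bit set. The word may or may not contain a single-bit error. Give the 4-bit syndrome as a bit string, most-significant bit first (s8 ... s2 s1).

s1: b1⊕b3⊕b5⊕b7⊕b9⊕b11⊕b13⊕b15 = 0⊕0⊕0⊕0⊕0⊕1⊕1⊕1 = 1
s2: b2⊕b3⊕b6⊕b7⊕b10⊕b11⊕b14⊕b15 = 1⊕0⊕1⊕0⊕1⊕1⊕1⊕1 = 0
s4: b4⊕b5⊕b6⊕b7⊕b12⊕b13⊕b14⊕b15 = 1⊕0⊕1⊕0⊕1⊕1⊕1⊕1 = 0
s8: b8⊕b9⊕b10⊕b11⊕b12⊕b13⊕b14⊕b15 = 0⊕0⊕1⊕1⊕1⊕1⊕1⊕1 = 0
Syndrome (s8...s1) = 0001 → position 1.

0001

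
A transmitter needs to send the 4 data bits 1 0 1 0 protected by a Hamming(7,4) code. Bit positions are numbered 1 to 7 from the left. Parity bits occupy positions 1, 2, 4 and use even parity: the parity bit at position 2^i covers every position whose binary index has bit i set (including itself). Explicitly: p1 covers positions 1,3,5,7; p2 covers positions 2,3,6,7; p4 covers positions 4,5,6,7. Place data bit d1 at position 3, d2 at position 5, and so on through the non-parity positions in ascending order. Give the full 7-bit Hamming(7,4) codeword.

Place data bits at non-power-of-two positions: b3=1, b5=0, b6=1, b7=0.
p1 = XOR of data positions {3,5,7} = 1⊕0⊕0 = 1
p2 = XOR of data positions {3,6,7} = 1⊕1⊕0 = 0
p4 = XOR of data positions {5,6,7} = 0⊕1⊕0 = 1
Codeword b1..b7 = 1011010

1011010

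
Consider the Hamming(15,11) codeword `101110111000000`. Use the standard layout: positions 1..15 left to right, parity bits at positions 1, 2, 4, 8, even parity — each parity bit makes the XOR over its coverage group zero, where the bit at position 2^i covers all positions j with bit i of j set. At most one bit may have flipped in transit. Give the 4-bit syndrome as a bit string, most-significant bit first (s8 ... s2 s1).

s1: b1⊕b3⊕b5⊕b7⊕b9⊕b11⊕b13⊕b15 = 1⊕1⊕1⊕1⊕1⊕0⊕0⊕0 = 1
s2: b2⊕b3⊕b6⊕b7⊕b10⊕b11⊕b14⊕b15 = 0⊕1⊕0⊕1⊕0⊕0⊕0⊕0 = 0
s4: b4⊕b5⊕b6⊕b7⊕b12⊕b13⊕b14⊕b15 = 1⊕1⊕0⊕1⊕0⊕0⊕0⊕0 = 1
s8: b8⊕b9⊕b10⊕b11⊕b12⊕b13⊕b14⊕b15 = 1⊕1⊕0⊕0⊕0⊕0⊕0⊕0 = 0
Syndrome (s8...s1) = 0101 → position 5.

0101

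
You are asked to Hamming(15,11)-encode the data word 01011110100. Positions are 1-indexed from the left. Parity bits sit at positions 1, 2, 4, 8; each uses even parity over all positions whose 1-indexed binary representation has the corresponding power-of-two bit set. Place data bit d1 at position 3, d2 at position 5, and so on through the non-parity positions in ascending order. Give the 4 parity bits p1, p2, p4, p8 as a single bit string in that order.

Place data bits at non-power-of-two positions: b3=0, b5=1, b6=0, b7=1, b9=1, b10=1, b11=1, b12=0, b13=1, b14=0, b15=0.
p1 = XOR of data positions {3,5,7,9,11,13,15} = 0⊕1⊕1⊕1⊕1⊕1⊕0 = 1
p2 = XOR of data positions {3,6,7,10,11,14,15} = 0⊕0⊕1⊕1⊕1⊕0⊕0 = 1
p4 = XOR of data positions {5,6,7,12,13,14,15} = 1⊕0⊕1⊕0⊕1⊕0⊕0 = 1
p8 = XOR of data positions {9,10,11,12,13,14,15} = 1⊕1⊕1⊕0⊕1⊕0⊕0 = 0
Parity bits p1,p2,p4,p8 = 1110

1110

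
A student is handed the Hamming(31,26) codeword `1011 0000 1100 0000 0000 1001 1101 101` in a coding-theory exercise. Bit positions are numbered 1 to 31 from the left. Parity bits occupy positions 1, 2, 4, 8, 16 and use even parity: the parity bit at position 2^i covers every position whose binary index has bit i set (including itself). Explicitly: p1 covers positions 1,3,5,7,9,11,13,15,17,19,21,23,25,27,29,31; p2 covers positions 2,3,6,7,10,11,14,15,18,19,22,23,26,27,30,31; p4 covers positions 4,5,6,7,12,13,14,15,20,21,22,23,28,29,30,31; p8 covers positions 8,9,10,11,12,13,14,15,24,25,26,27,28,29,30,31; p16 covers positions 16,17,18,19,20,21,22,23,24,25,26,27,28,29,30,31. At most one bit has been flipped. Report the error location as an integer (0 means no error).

21

s1: b1⊕b3⊕b5⊕b7⊕b9⊕b11⊕b13⊕b15⊕b17⊕b19⊕b21⊕b23⊕b25⊕b27⊕b29⊕b31 = 1⊕1⊕0⊕0⊕1⊕0⊕0⊕0⊕0⊕0⊕1⊕0⊕1⊕0⊕1⊕1 = 1
s2: b2⊕b3⊕b6⊕b7⊕b10⊕b11⊕b14⊕b15⊕b18⊕b19⊕b22⊕b23⊕b26⊕b27⊕b30⊕b31 = 0⊕1⊕0⊕0⊕1⊕0⊕0⊕0⊕0⊕0⊕0⊕0⊕1⊕0⊕0⊕1 = 0
s4: b4⊕b5⊕b6⊕b7⊕b12⊕b13⊕b14⊕b15⊕b20⊕b21⊕b22⊕b23⊕b28⊕b29⊕b30⊕b31 = 1⊕0⊕0⊕0⊕0⊕0⊕0⊕0⊕0⊕1⊕0⊕0⊕1⊕1⊕0⊕1 = 1
s8: b8⊕b9⊕b10⊕b11⊕b12⊕b13⊕b14⊕b15⊕b24⊕b25⊕b26⊕b27⊕b28⊕b29⊕b30⊕b31 = 0⊕1⊕1⊕0⊕0⊕0⊕0⊕0⊕1⊕1⊕1⊕0⊕1⊕1⊕0⊕1 = 0
s16: b16⊕b17⊕b18⊕b19⊕b20⊕b21⊕b22⊕b23⊕b24⊕b25⊕b26⊕b27⊕b28⊕b29⊕b30⊕b31 = 0⊕0⊕0⊕0⊕0⊕1⊕0⊕0⊕1⊕1⊕1⊕0⊕1⊕1⊕0⊕1 = 1
Syndrome (s16...s1) = 10101 → position 21.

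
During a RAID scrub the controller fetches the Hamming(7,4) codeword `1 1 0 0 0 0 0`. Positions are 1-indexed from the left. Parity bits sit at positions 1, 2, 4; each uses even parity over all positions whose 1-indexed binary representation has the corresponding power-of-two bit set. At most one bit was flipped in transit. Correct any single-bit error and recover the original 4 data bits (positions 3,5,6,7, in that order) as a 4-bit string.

1000

s1: b1⊕b3⊕b5⊕b7 = 1⊕0⊕0⊕0 = 1
s2: b2⊕b3⊕b6⊕b7 = 1⊕0⊕0⊕0 = 1
s4: b4⊕b5⊕b6⊕b7 = 0⊕0⊕0⊕0 = 0
Syndrome (s4...s1) = 011 → position 3.
Flip bit 3: corrected codeword = 1110000
Data bits at positions 3,5,6,7: 1000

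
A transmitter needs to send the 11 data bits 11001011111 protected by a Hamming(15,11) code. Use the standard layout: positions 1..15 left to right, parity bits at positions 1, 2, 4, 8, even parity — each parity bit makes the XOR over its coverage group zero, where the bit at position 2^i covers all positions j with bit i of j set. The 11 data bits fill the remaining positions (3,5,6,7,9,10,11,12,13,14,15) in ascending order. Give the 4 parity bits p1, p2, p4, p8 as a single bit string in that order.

0010

Place data bits at non-power-of-two positions: b3=1, b5=1, b6=0, b7=0, b9=1, b10=0, b11=1, b12=1, b13=1, b14=1, b15=1.
p1 = XOR of data positions {3,5,7,9,11,13,15} = 1⊕1⊕0⊕1⊕1⊕1⊕1 = 0
p2 = XOR of data positions {3,6,7,10,11,14,15} = 1⊕0⊕0⊕0⊕1⊕1⊕1 = 0
p4 = XOR of data positions {5,6,7,12,13,14,15} = 1⊕0⊕0⊕1⊕1⊕1⊕1 = 1
p8 = XOR of data positions {9,10,11,12,13,14,15} = 1⊕0⊕1⊕1⊕1⊕1⊕1 = 0
Parity bits p1,p2,p4,p8 = 0010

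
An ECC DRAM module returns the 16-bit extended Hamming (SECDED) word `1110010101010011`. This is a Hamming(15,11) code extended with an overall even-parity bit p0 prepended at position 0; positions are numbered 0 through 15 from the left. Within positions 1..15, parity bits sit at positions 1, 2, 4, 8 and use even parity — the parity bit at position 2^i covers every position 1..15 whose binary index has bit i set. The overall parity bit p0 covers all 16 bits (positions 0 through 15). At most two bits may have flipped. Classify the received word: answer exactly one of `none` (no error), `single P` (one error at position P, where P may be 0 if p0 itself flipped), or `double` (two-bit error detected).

single 2

s1: b1⊕b3⊕b5⊕b7⊕b9⊕b11⊕b13⊕b15 = 1⊕0⊕1⊕1⊕1⊕1⊕0⊕1 = 0
s2: b2⊕b3⊕b6⊕b7⊕b10⊕b11⊕b14⊕b15 = 1⊕0⊕0⊕1⊕0⊕1⊕1⊕1 = 1
s4: b4⊕b5⊕b6⊕b7⊕b12⊕b13⊕b14⊕b15 = 0⊕1⊕0⊕1⊕0⊕0⊕1⊕1 = 0
s8: b8⊕b9⊕b10⊕b11⊕b12⊕b13⊕b14⊕b15 = 0⊕1⊕0⊕1⊕0⊕0⊕1⊕1 = 0
Syndrome (s8...s1) = 0010 → position 2.
Overall parity (XOR of all 16 bits, including p0): 1⊕1⊕1⊕0⊕0⊕1⊕0⊕1⊕0⊕1⊕0⊕1⊕0⊕0⊕1⊕1 = 1
Overall=1, syndrome position=2 → single-bit error at position 2.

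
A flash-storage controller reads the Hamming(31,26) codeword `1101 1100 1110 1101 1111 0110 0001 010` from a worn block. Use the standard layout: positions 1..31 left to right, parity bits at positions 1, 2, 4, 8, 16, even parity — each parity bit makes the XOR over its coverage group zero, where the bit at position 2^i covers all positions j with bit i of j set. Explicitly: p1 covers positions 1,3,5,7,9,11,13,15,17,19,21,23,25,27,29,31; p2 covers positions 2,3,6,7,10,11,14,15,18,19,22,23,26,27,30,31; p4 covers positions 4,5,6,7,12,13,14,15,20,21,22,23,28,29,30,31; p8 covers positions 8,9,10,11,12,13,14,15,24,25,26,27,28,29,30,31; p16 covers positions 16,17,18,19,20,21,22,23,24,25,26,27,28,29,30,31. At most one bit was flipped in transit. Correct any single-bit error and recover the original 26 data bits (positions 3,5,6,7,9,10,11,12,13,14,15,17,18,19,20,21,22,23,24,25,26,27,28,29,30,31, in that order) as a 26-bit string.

01101110110111101110001010

s1: b1⊕b3⊕b5⊕b7⊕b9⊕b11⊕b13⊕b15⊕b17⊕b19⊕b21⊕b23⊕b25⊕b27⊕b29⊕b31 = 1⊕0⊕1⊕0⊕1⊕1⊕1⊕0⊕1⊕1⊕0⊕1⊕0⊕0⊕0⊕0 = 0
s2: b2⊕b3⊕b6⊕b7⊕b10⊕b11⊕b14⊕b15⊕b18⊕b19⊕b22⊕b23⊕b26⊕b27⊕b30⊕b31 = 1⊕0⊕1⊕0⊕1⊕1⊕1⊕0⊕1⊕1⊕1⊕1⊕0⊕0⊕1⊕0 = 0
s4: b4⊕b5⊕b6⊕b7⊕b12⊕b13⊕b14⊕b15⊕b20⊕b21⊕b22⊕b23⊕b28⊕b29⊕b30⊕b31 = 1⊕1⊕1⊕0⊕0⊕1⊕1⊕0⊕1⊕0⊕1⊕1⊕1⊕0⊕1⊕0 = 0
s8: b8⊕b9⊕b10⊕b11⊕b12⊕b13⊕b14⊕b15⊕b24⊕b25⊕b26⊕b27⊕b28⊕b29⊕b30⊕b31 = 0⊕1⊕1⊕1⊕0⊕1⊕1⊕0⊕0⊕0⊕0⊕0⊕1⊕0⊕1⊕0 = 1
s16: b16⊕b17⊕b18⊕b19⊕b20⊕b21⊕b22⊕b23⊕b24⊕b25⊕b26⊕b27⊕b28⊕b29⊕b30⊕b31 = 1⊕1⊕1⊕1⊕1⊕0⊕1⊕1⊕0⊕0⊕0⊕0⊕1⊕0⊕1⊕0 = 1
Syndrome (s16...s1) = 11000 → position 24.
Flip bit 24: corrected codeword = 1101110011101101111101110001010
Data bits at positions 3,5,6,7,9,10,11,12,13,14,15,17,18,19,20,21,22,23,24,25,26,27,28,29,30,31: 01101110110111101110001010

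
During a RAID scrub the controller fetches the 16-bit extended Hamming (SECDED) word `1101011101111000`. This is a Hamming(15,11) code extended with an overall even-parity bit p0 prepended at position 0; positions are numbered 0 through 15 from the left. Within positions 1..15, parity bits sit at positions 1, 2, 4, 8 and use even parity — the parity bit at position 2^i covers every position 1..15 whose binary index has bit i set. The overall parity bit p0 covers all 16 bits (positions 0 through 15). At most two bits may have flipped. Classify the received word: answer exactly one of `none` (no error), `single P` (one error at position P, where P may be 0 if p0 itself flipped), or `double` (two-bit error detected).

s1: b1⊕b3⊕b5⊕b7⊕b9⊕b11⊕b13⊕b15 = 1⊕1⊕1⊕1⊕1⊕1⊕0⊕0 = 0
s2: b2⊕b3⊕b6⊕b7⊕b10⊕b11⊕b14⊕b15 = 0⊕1⊕1⊕1⊕1⊕1⊕0⊕0 = 1
s4: b4⊕b5⊕b6⊕b7⊕b12⊕b13⊕b14⊕b15 = 0⊕1⊕1⊕1⊕1⊕0⊕0⊕0 = 0
s8: b8⊕b9⊕b10⊕b11⊕b12⊕b13⊕b14⊕b15 = 0⊕1⊕1⊕1⊕1⊕0⊕0⊕0 = 0
Syndrome (s8...s1) = 0010 → position 2.
Overall parity (XOR of all 16 bits, including p0): 1⊕1⊕0⊕1⊕0⊕1⊕1⊕1⊕0⊕1⊕1⊕1⊕1⊕0⊕0⊕0 = 0
Overall=0, syndrome position=2 → double-bit error detected (uncorrectable).

double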